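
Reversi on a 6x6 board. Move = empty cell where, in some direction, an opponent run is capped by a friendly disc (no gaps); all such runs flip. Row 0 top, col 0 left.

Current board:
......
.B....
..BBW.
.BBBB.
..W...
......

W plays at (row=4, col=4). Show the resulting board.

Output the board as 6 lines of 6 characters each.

Place W at (4,4); scan 8 dirs for brackets.
Dir NW: opp run (3,3) (2,2) (1,1), next='.' -> no flip
Dir N: opp run (3,4) capped by W -> flip
Dir NE: first cell '.' (not opp) -> no flip
Dir W: first cell '.' (not opp) -> no flip
Dir E: first cell '.' (not opp) -> no flip
Dir SW: first cell '.' (not opp) -> no flip
Dir S: first cell '.' (not opp) -> no flip
Dir SE: first cell '.' (not opp) -> no flip
All flips: (3,4)

Answer: ......
.B....
..BBW.
.BBBW.
..W.W.
......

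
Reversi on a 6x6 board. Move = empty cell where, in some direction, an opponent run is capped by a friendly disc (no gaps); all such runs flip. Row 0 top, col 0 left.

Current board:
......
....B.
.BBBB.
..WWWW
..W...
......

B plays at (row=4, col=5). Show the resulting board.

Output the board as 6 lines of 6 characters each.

Place B at (4,5); scan 8 dirs for brackets.
Dir NW: opp run (3,4) capped by B -> flip
Dir N: opp run (3,5), next='.' -> no flip
Dir NE: edge -> no flip
Dir W: first cell '.' (not opp) -> no flip
Dir E: edge -> no flip
Dir SW: first cell '.' (not opp) -> no flip
Dir S: first cell '.' (not opp) -> no flip
Dir SE: edge -> no flip
All flips: (3,4)

Answer: ......
....B.
.BBBB.
..WWBW
..W..B
......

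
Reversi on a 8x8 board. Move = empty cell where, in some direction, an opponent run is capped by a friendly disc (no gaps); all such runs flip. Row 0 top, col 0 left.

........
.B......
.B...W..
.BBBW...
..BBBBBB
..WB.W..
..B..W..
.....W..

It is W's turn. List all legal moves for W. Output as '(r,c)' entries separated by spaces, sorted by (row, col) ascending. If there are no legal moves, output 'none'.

Answer: (2,2) (3,0) (3,5) (3,7) (5,4) (5,6) (7,2)

Derivation:
(0,0): no bracket -> illegal
(0,1): no bracket -> illegal
(0,2): no bracket -> illegal
(1,0): no bracket -> illegal
(1,2): no bracket -> illegal
(2,0): no bracket -> illegal
(2,2): flips 4 -> legal
(2,3): no bracket -> illegal
(2,4): no bracket -> illegal
(3,0): flips 3 -> legal
(3,5): flips 1 -> legal
(3,6): no bracket -> illegal
(3,7): flips 1 -> legal
(4,0): no bracket -> illegal
(4,1): no bracket -> illegal
(5,1): no bracket -> illegal
(5,4): flips 2 -> legal
(5,6): flips 1 -> legal
(5,7): no bracket -> illegal
(6,1): no bracket -> illegal
(6,3): no bracket -> illegal
(6,4): no bracket -> illegal
(7,1): no bracket -> illegal
(7,2): flips 1 -> legal
(7,3): no bracket -> illegal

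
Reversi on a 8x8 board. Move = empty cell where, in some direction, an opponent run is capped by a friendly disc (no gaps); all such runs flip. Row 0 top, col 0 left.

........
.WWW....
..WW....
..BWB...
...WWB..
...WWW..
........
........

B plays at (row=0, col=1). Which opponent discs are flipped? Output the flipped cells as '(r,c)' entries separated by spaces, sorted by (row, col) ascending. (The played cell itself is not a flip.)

Answer: (1,2) (2,3)

Derivation:
Dir NW: edge -> no flip
Dir N: edge -> no flip
Dir NE: edge -> no flip
Dir W: first cell '.' (not opp) -> no flip
Dir E: first cell '.' (not opp) -> no flip
Dir SW: first cell '.' (not opp) -> no flip
Dir S: opp run (1,1), next='.' -> no flip
Dir SE: opp run (1,2) (2,3) capped by B -> flip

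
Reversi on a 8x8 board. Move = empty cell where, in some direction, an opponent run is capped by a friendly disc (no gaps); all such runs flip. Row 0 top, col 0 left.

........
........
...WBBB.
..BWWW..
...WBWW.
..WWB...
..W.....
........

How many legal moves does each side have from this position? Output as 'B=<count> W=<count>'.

Answer: B=10 W=13

Derivation:
-- B to move --
(1,2): no bracket -> illegal
(1,3): no bracket -> illegal
(1,4): flips 1 -> legal
(2,2): flips 2 -> legal
(3,6): flips 4 -> legal
(3,7): no bracket -> illegal
(4,1): no bracket -> illegal
(4,2): flips 2 -> legal
(4,7): flips 2 -> legal
(5,1): flips 2 -> legal
(5,5): flips 2 -> legal
(5,6): no bracket -> illegal
(5,7): flips 2 -> legal
(6,1): flips 3 -> legal
(6,3): no bracket -> illegal
(6,4): no bracket -> illegal
(7,1): flips 2 -> legal
(7,2): no bracket -> illegal
(7,3): no bracket -> illegal
B mobility = 10
-- W to move --
(1,3): flips 1 -> legal
(1,4): flips 1 -> legal
(1,5): flips 2 -> legal
(1,6): flips 1 -> legal
(1,7): flips 1 -> legal
(2,1): flips 1 -> legal
(2,2): no bracket -> illegal
(2,7): flips 3 -> legal
(3,1): flips 1 -> legal
(3,6): no bracket -> illegal
(3,7): no bracket -> illegal
(4,1): flips 1 -> legal
(4,2): no bracket -> illegal
(5,5): flips 2 -> legal
(6,3): flips 1 -> legal
(6,4): flips 2 -> legal
(6,5): flips 1 -> legal
W mobility = 13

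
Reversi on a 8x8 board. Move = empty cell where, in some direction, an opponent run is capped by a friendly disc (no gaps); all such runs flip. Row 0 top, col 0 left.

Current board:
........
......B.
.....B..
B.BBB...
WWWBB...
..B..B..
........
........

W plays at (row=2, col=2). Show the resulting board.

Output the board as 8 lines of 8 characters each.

Place W at (2,2); scan 8 dirs for brackets.
Dir NW: first cell '.' (not opp) -> no flip
Dir N: first cell '.' (not opp) -> no flip
Dir NE: first cell '.' (not opp) -> no flip
Dir W: first cell '.' (not opp) -> no flip
Dir E: first cell '.' (not opp) -> no flip
Dir SW: first cell '.' (not opp) -> no flip
Dir S: opp run (3,2) capped by W -> flip
Dir SE: opp run (3,3) (4,4) (5,5), next='.' -> no flip
All flips: (3,2)

Answer: ........
......B.
..W..B..
B.WBB...
WWWBB...
..B..B..
........
........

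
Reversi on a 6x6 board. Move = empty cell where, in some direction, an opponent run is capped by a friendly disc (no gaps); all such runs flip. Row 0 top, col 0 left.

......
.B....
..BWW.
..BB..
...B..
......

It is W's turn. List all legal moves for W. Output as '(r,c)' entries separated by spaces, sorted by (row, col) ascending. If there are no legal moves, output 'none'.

(0,0): no bracket -> illegal
(0,1): no bracket -> illegal
(0,2): no bracket -> illegal
(1,0): no bracket -> illegal
(1,2): no bracket -> illegal
(1,3): no bracket -> illegal
(2,0): no bracket -> illegal
(2,1): flips 1 -> legal
(3,1): no bracket -> illegal
(3,4): no bracket -> illegal
(4,1): flips 1 -> legal
(4,2): flips 1 -> legal
(4,4): no bracket -> illegal
(5,2): no bracket -> illegal
(5,3): flips 2 -> legal
(5,4): no bracket -> illegal

Answer: (2,1) (4,1) (4,2) (5,3)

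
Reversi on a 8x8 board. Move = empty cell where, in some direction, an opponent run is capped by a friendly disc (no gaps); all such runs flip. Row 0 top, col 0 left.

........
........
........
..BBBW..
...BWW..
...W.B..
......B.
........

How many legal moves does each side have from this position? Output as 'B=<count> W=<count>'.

Answer: B=6 W=7

Derivation:
-- B to move --
(2,4): no bracket -> illegal
(2,5): flips 2 -> legal
(2,6): no bracket -> illegal
(3,6): flips 1 -> legal
(4,2): no bracket -> illegal
(4,6): flips 2 -> legal
(5,2): no bracket -> illegal
(5,4): flips 1 -> legal
(5,6): flips 1 -> legal
(6,2): no bracket -> illegal
(6,3): flips 1 -> legal
(6,4): no bracket -> illegal
B mobility = 6
-- W to move --
(2,1): no bracket -> illegal
(2,2): flips 1 -> legal
(2,3): flips 3 -> legal
(2,4): flips 1 -> legal
(2,5): no bracket -> illegal
(3,1): flips 3 -> legal
(4,1): no bracket -> illegal
(4,2): flips 1 -> legal
(4,6): no bracket -> illegal
(5,2): no bracket -> illegal
(5,4): no bracket -> illegal
(5,6): no bracket -> illegal
(5,7): no bracket -> illegal
(6,4): no bracket -> illegal
(6,5): flips 1 -> legal
(6,7): no bracket -> illegal
(7,5): no bracket -> illegal
(7,6): no bracket -> illegal
(7,7): flips 2 -> legal
W mobility = 7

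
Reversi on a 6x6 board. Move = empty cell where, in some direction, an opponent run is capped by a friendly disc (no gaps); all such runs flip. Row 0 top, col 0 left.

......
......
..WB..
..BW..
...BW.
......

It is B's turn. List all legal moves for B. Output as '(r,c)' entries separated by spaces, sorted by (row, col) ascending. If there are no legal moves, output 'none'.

Answer: (1,2) (2,1) (3,4) (4,5)

Derivation:
(1,1): no bracket -> illegal
(1,2): flips 1 -> legal
(1,3): no bracket -> illegal
(2,1): flips 1 -> legal
(2,4): no bracket -> illegal
(3,1): no bracket -> illegal
(3,4): flips 1 -> legal
(3,5): no bracket -> illegal
(4,2): no bracket -> illegal
(4,5): flips 1 -> legal
(5,3): no bracket -> illegal
(5,4): no bracket -> illegal
(5,5): no bracket -> illegal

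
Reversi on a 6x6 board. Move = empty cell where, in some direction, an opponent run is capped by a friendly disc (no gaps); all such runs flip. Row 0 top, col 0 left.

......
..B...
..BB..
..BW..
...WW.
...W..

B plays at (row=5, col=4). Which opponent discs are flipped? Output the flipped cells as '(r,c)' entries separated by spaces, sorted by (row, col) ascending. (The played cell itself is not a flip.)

Dir NW: opp run (4,3) capped by B -> flip
Dir N: opp run (4,4), next='.' -> no flip
Dir NE: first cell '.' (not opp) -> no flip
Dir W: opp run (5,3), next='.' -> no flip
Dir E: first cell '.' (not opp) -> no flip
Dir SW: edge -> no flip
Dir S: edge -> no flip
Dir SE: edge -> no flip

Answer: (4,3)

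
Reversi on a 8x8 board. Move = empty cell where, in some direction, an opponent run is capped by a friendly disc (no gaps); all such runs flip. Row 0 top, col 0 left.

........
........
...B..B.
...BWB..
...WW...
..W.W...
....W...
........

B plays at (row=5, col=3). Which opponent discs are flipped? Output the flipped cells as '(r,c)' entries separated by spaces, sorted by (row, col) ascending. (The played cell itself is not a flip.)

Dir NW: first cell '.' (not opp) -> no flip
Dir N: opp run (4,3) capped by B -> flip
Dir NE: opp run (4,4) capped by B -> flip
Dir W: opp run (5,2), next='.' -> no flip
Dir E: opp run (5,4), next='.' -> no flip
Dir SW: first cell '.' (not opp) -> no flip
Dir S: first cell '.' (not opp) -> no flip
Dir SE: opp run (6,4), next='.' -> no flip

Answer: (4,3) (4,4)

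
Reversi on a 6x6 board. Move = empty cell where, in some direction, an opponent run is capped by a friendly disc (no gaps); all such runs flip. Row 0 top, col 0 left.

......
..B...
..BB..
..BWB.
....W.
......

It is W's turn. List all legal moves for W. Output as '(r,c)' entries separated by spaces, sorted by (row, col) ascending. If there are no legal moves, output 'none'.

(0,1): no bracket -> illegal
(0,2): no bracket -> illegal
(0,3): no bracket -> illegal
(1,1): flips 1 -> legal
(1,3): flips 1 -> legal
(1,4): no bracket -> illegal
(2,1): no bracket -> illegal
(2,4): flips 1 -> legal
(2,5): no bracket -> illegal
(3,1): flips 1 -> legal
(3,5): flips 1 -> legal
(4,1): no bracket -> illegal
(4,2): no bracket -> illegal
(4,3): no bracket -> illegal
(4,5): no bracket -> illegal

Answer: (1,1) (1,3) (2,4) (3,1) (3,5)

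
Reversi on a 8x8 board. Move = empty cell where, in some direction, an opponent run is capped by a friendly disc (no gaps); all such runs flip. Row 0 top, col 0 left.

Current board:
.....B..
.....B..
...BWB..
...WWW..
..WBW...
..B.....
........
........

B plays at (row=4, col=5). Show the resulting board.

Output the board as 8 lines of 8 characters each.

Place B at (4,5); scan 8 dirs for brackets.
Dir NW: opp run (3,4) capped by B -> flip
Dir N: opp run (3,5) capped by B -> flip
Dir NE: first cell '.' (not opp) -> no flip
Dir W: opp run (4,4) capped by B -> flip
Dir E: first cell '.' (not opp) -> no flip
Dir SW: first cell '.' (not opp) -> no flip
Dir S: first cell '.' (not opp) -> no flip
Dir SE: first cell '.' (not opp) -> no flip
All flips: (3,4) (3,5) (4,4)

Answer: .....B..
.....B..
...BWB..
...WBB..
..WBBB..
..B.....
........
........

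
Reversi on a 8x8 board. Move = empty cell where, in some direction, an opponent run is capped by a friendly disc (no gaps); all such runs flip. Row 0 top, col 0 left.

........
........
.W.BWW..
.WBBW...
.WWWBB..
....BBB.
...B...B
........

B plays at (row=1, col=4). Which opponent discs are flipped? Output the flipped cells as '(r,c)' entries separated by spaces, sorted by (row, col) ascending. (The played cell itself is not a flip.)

Answer: (2,4) (3,4)

Derivation:
Dir NW: first cell '.' (not opp) -> no flip
Dir N: first cell '.' (not opp) -> no flip
Dir NE: first cell '.' (not opp) -> no flip
Dir W: first cell '.' (not opp) -> no flip
Dir E: first cell '.' (not opp) -> no flip
Dir SW: first cell 'B' (not opp) -> no flip
Dir S: opp run (2,4) (3,4) capped by B -> flip
Dir SE: opp run (2,5), next='.' -> no flip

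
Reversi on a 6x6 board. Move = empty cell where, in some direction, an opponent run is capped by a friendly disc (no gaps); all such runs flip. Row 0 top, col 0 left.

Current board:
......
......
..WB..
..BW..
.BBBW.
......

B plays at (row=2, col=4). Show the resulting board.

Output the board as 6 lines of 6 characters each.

Place B at (2,4); scan 8 dirs for brackets.
Dir NW: first cell '.' (not opp) -> no flip
Dir N: first cell '.' (not opp) -> no flip
Dir NE: first cell '.' (not opp) -> no flip
Dir W: first cell 'B' (not opp) -> no flip
Dir E: first cell '.' (not opp) -> no flip
Dir SW: opp run (3,3) capped by B -> flip
Dir S: first cell '.' (not opp) -> no flip
Dir SE: first cell '.' (not opp) -> no flip
All flips: (3,3)

Answer: ......
......
..WBB.
..BB..
.BBBW.
......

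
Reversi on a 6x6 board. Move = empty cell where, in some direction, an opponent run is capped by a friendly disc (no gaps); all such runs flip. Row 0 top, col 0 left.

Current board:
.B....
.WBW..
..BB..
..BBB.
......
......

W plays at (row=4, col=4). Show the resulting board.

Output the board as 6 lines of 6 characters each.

Place W at (4,4); scan 8 dirs for brackets.
Dir NW: opp run (3,3) (2,2) capped by W -> flip
Dir N: opp run (3,4), next='.' -> no flip
Dir NE: first cell '.' (not opp) -> no flip
Dir W: first cell '.' (not opp) -> no flip
Dir E: first cell '.' (not opp) -> no flip
Dir SW: first cell '.' (not opp) -> no flip
Dir S: first cell '.' (not opp) -> no flip
Dir SE: first cell '.' (not opp) -> no flip
All flips: (2,2) (3,3)

Answer: .B....
.WBW..
..WB..
..BWB.
....W.
......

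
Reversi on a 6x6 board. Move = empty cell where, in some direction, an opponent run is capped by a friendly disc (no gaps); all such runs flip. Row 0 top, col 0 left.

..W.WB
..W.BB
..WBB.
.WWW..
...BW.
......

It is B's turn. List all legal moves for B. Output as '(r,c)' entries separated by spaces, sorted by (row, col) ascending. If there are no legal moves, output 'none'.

(0,1): flips 1 -> legal
(0,3): flips 1 -> legal
(1,1): no bracket -> illegal
(1,3): no bracket -> illegal
(2,0): no bracket -> illegal
(2,1): flips 2 -> legal
(3,0): no bracket -> illegal
(3,4): no bracket -> illegal
(3,5): no bracket -> illegal
(4,0): no bracket -> illegal
(4,1): flips 1 -> legal
(4,2): flips 1 -> legal
(4,5): flips 1 -> legal
(5,3): no bracket -> illegal
(5,4): no bracket -> illegal
(5,5): no bracket -> illegal

Answer: (0,1) (0,3) (2,1) (4,1) (4,2) (4,5)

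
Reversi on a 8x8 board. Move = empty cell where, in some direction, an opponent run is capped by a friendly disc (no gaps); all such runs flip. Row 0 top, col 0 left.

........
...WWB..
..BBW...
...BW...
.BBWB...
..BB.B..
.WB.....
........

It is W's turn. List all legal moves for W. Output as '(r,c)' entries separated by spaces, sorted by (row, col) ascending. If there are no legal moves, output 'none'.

(0,4): no bracket -> illegal
(0,5): no bracket -> illegal
(0,6): flips 1 -> legal
(1,1): no bracket -> illegal
(1,2): flips 1 -> legal
(1,6): flips 1 -> legal
(2,1): flips 2 -> legal
(2,5): no bracket -> illegal
(2,6): no bracket -> illegal
(3,0): no bracket -> illegal
(3,1): flips 1 -> legal
(3,2): flips 2 -> legal
(3,5): no bracket -> illegal
(4,0): flips 2 -> legal
(4,5): flips 1 -> legal
(4,6): no bracket -> illegal
(5,0): no bracket -> illegal
(5,1): flips 2 -> legal
(5,4): flips 1 -> legal
(5,6): no bracket -> illegal
(6,3): flips 2 -> legal
(6,4): no bracket -> illegal
(6,5): no bracket -> illegal
(6,6): no bracket -> illegal
(7,1): no bracket -> illegal
(7,2): no bracket -> illegal
(7,3): no bracket -> illegal

Answer: (0,6) (1,2) (1,6) (2,1) (3,1) (3,2) (4,0) (4,5) (5,1) (5,4) (6,3)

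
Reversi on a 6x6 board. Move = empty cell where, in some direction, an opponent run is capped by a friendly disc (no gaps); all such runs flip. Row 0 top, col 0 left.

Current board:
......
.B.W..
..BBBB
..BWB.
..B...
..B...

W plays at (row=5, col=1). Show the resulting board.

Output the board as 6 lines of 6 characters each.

Place W at (5,1); scan 8 dirs for brackets.
Dir NW: first cell '.' (not opp) -> no flip
Dir N: first cell '.' (not opp) -> no flip
Dir NE: opp run (4,2) capped by W -> flip
Dir W: first cell '.' (not opp) -> no flip
Dir E: opp run (5,2), next='.' -> no flip
Dir SW: edge -> no flip
Dir S: edge -> no flip
Dir SE: edge -> no flip
All flips: (4,2)

Answer: ......
.B.W..
..BBBB
..BWB.
..W...
.WB...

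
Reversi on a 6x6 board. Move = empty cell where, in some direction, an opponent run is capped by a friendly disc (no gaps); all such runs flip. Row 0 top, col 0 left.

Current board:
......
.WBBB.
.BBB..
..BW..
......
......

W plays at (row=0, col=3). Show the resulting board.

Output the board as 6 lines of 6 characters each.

Place W at (0,3); scan 8 dirs for brackets.
Dir NW: edge -> no flip
Dir N: edge -> no flip
Dir NE: edge -> no flip
Dir W: first cell '.' (not opp) -> no flip
Dir E: first cell '.' (not opp) -> no flip
Dir SW: opp run (1,2) (2,1), next='.' -> no flip
Dir S: opp run (1,3) (2,3) capped by W -> flip
Dir SE: opp run (1,4), next='.' -> no flip
All flips: (1,3) (2,3)

Answer: ...W..
.WBWB.
.BBW..
..BW..
......
......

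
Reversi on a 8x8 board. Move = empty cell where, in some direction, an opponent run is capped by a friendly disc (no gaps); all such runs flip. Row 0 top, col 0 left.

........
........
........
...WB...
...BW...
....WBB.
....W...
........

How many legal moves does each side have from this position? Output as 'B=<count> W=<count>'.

-- B to move --
(2,2): flips 2 -> legal
(2,3): flips 1 -> legal
(2,4): no bracket -> illegal
(3,2): flips 1 -> legal
(3,5): no bracket -> illegal
(4,2): no bracket -> illegal
(4,5): flips 1 -> legal
(5,3): flips 1 -> legal
(6,3): no bracket -> illegal
(6,5): flips 1 -> legal
(7,3): flips 1 -> legal
(7,4): flips 3 -> legal
(7,5): no bracket -> illegal
B mobility = 8
-- W to move --
(2,3): no bracket -> illegal
(2,4): flips 1 -> legal
(2,5): no bracket -> illegal
(3,2): flips 1 -> legal
(3,5): flips 1 -> legal
(4,2): flips 1 -> legal
(4,5): no bracket -> illegal
(4,6): flips 1 -> legal
(4,7): no bracket -> illegal
(5,2): no bracket -> illegal
(5,3): flips 1 -> legal
(5,7): flips 2 -> legal
(6,5): no bracket -> illegal
(6,6): flips 1 -> legal
(6,7): no bracket -> illegal
W mobility = 8

Answer: B=8 W=8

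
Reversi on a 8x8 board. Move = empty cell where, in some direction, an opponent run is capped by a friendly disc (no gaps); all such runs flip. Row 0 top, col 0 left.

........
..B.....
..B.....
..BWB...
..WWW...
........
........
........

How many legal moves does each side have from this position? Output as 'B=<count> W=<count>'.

Answer: B=3 W=7

Derivation:
-- B to move --
(2,3): no bracket -> illegal
(2,4): no bracket -> illegal
(3,1): no bracket -> illegal
(3,5): no bracket -> illegal
(4,1): no bracket -> illegal
(4,5): no bracket -> illegal
(5,1): no bracket -> illegal
(5,2): flips 2 -> legal
(5,3): no bracket -> illegal
(5,4): flips 2 -> legal
(5,5): flips 2 -> legal
B mobility = 3
-- W to move --
(0,1): no bracket -> illegal
(0,2): flips 3 -> legal
(0,3): no bracket -> illegal
(1,1): flips 1 -> legal
(1,3): no bracket -> illegal
(2,1): flips 1 -> legal
(2,3): no bracket -> illegal
(2,4): flips 1 -> legal
(2,5): flips 1 -> legal
(3,1): flips 1 -> legal
(3,5): flips 1 -> legal
(4,1): no bracket -> illegal
(4,5): no bracket -> illegal
W mobility = 7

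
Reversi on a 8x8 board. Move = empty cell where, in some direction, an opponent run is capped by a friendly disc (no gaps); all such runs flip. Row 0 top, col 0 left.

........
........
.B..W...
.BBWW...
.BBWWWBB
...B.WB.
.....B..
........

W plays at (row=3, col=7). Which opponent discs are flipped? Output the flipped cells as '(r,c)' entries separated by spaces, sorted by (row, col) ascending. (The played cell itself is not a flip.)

Answer: (4,6)

Derivation:
Dir NW: first cell '.' (not opp) -> no flip
Dir N: first cell '.' (not opp) -> no flip
Dir NE: edge -> no flip
Dir W: first cell '.' (not opp) -> no flip
Dir E: edge -> no flip
Dir SW: opp run (4,6) capped by W -> flip
Dir S: opp run (4,7), next='.' -> no flip
Dir SE: edge -> no flip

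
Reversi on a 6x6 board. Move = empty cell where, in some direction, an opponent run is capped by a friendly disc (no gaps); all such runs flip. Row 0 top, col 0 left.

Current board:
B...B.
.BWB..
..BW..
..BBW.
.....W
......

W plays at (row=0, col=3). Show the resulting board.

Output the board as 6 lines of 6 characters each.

Answer: B..WB.
.BWW..
..BW..
..BBW.
.....W
......

Derivation:
Place W at (0,3); scan 8 dirs for brackets.
Dir NW: edge -> no flip
Dir N: edge -> no flip
Dir NE: edge -> no flip
Dir W: first cell '.' (not opp) -> no flip
Dir E: opp run (0,4), next='.' -> no flip
Dir SW: first cell 'W' (not opp) -> no flip
Dir S: opp run (1,3) capped by W -> flip
Dir SE: first cell '.' (not opp) -> no flip
All flips: (1,3)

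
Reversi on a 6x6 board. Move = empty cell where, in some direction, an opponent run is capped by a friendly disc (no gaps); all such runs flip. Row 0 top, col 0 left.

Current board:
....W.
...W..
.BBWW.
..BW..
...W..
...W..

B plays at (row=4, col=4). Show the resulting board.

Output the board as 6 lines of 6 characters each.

Place B at (4,4); scan 8 dirs for brackets.
Dir NW: opp run (3,3) capped by B -> flip
Dir N: first cell '.' (not opp) -> no flip
Dir NE: first cell '.' (not opp) -> no flip
Dir W: opp run (4,3), next='.' -> no flip
Dir E: first cell '.' (not opp) -> no flip
Dir SW: opp run (5,3), next=edge -> no flip
Dir S: first cell '.' (not opp) -> no flip
Dir SE: first cell '.' (not opp) -> no flip
All flips: (3,3)

Answer: ....W.
...W..
.BBWW.
..BB..
...WB.
...W..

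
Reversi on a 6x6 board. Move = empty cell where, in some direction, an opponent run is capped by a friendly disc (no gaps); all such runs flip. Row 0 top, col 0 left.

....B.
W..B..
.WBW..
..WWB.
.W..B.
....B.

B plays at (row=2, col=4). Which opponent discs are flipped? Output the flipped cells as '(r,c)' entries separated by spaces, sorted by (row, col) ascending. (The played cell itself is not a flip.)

Answer: (2,3)

Derivation:
Dir NW: first cell 'B' (not opp) -> no flip
Dir N: first cell '.' (not opp) -> no flip
Dir NE: first cell '.' (not opp) -> no flip
Dir W: opp run (2,3) capped by B -> flip
Dir E: first cell '.' (not opp) -> no flip
Dir SW: opp run (3,3), next='.' -> no flip
Dir S: first cell 'B' (not opp) -> no flip
Dir SE: first cell '.' (not opp) -> no flip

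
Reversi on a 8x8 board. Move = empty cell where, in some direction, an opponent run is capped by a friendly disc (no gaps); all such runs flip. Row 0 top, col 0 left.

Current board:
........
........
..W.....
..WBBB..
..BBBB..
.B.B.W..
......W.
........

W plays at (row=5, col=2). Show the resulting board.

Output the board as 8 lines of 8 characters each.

Place W at (5,2); scan 8 dirs for brackets.
Dir NW: first cell '.' (not opp) -> no flip
Dir N: opp run (4,2) capped by W -> flip
Dir NE: opp run (4,3) (3,4), next='.' -> no flip
Dir W: opp run (5,1), next='.' -> no flip
Dir E: opp run (5,3), next='.' -> no flip
Dir SW: first cell '.' (not opp) -> no flip
Dir S: first cell '.' (not opp) -> no flip
Dir SE: first cell '.' (not opp) -> no flip
All flips: (4,2)

Answer: ........
........
..W.....
..WBBB..
..WBBB..
.BWB.W..
......W.
........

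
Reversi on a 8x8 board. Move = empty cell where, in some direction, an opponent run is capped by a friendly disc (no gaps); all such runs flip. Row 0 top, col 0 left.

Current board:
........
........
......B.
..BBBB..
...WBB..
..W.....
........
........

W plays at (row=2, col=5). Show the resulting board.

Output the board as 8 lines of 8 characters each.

Place W at (2,5); scan 8 dirs for brackets.
Dir NW: first cell '.' (not opp) -> no flip
Dir N: first cell '.' (not opp) -> no flip
Dir NE: first cell '.' (not opp) -> no flip
Dir W: first cell '.' (not opp) -> no flip
Dir E: opp run (2,6), next='.' -> no flip
Dir SW: opp run (3,4) capped by W -> flip
Dir S: opp run (3,5) (4,5), next='.' -> no flip
Dir SE: first cell '.' (not opp) -> no flip
All flips: (3,4)

Answer: ........
........
.....WB.
..BBWB..
...WBB..
..W.....
........
........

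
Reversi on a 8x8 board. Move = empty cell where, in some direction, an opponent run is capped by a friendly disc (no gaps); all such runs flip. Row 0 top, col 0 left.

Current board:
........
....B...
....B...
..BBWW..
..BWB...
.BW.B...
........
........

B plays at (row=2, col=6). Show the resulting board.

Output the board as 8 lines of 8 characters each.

Answer: ........
....B...
....B.B.
..BBWB..
..BWB...
.BW.B...
........
........

Derivation:
Place B at (2,6); scan 8 dirs for brackets.
Dir NW: first cell '.' (not opp) -> no flip
Dir N: first cell '.' (not opp) -> no flip
Dir NE: first cell '.' (not opp) -> no flip
Dir W: first cell '.' (not opp) -> no flip
Dir E: first cell '.' (not opp) -> no flip
Dir SW: opp run (3,5) capped by B -> flip
Dir S: first cell '.' (not opp) -> no flip
Dir SE: first cell '.' (not opp) -> no flip
All flips: (3,5)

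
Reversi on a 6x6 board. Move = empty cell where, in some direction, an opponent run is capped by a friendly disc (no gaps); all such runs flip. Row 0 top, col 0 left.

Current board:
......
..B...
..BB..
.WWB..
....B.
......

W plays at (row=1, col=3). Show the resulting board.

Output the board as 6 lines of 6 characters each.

Answer: ......
..BW..
..WB..
.WWB..
....B.
......

Derivation:
Place W at (1,3); scan 8 dirs for brackets.
Dir NW: first cell '.' (not opp) -> no flip
Dir N: first cell '.' (not opp) -> no flip
Dir NE: first cell '.' (not opp) -> no flip
Dir W: opp run (1,2), next='.' -> no flip
Dir E: first cell '.' (not opp) -> no flip
Dir SW: opp run (2,2) capped by W -> flip
Dir S: opp run (2,3) (3,3), next='.' -> no flip
Dir SE: first cell '.' (not opp) -> no flip
All flips: (2,2)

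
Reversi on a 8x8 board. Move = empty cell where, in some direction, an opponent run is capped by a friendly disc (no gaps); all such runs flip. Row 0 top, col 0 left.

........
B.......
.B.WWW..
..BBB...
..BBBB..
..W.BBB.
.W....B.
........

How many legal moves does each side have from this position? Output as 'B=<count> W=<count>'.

Answer: B=7 W=6

Derivation:
-- B to move --
(1,2): flips 1 -> legal
(1,3): flips 1 -> legal
(1,4): flips 2 -> legal
(1,5): flips 1 -> legal
(1,6): flips 1 -> legal
(2,2): no bracket -> illegal
(2,6): no bracket -> illegal
(3,5): no bracket -> illegal
(3,6): no bracket -> illegal
(4,1): no bracket -> illegal
(5,0): no bracket -> illegal
(5,1): no bracket -> illegal
(5,3): no bracket -> illegal
(6,0): no bracket -> illegal
(6,2): flips 1 -> legal
(6,3): no bracket -> illegal
(7,0): flips 2 -> legal
(7,1): no bracket -> illegal
(7,2): no bracket -> illegal
B mobility = 7
-- W to move --
(0,0): no bracket -> illegal
(0,1): no bracket -> illegal
(1,1): no bracket -> illegal
(1,2): no bracket -> illegal
(2,0): no bracket -> illegal
(2,2): flips 2 -> legal
(3,0): no bracket -> illegal
(3,1): no bracket -> illegal
(3,5): no bracket -> illegal
(3,6): no bracket -> illegal
(4,1): flips 1 -> legal
(4,6): no bracket -> illegal
(4,7): no bracket -> illegal
(5,1): flips 2 -> legal
(5,3): flips 2 -> legal
(5,7): no bracket -> illegal
(6,3): no bracket -> illegal
(6,4): flips 3 -> legal
(6,5): no bracket -> illegal
(6,7): flips 3 -> legal
(7,5): no bracket -> illegal
(7,6): no bracket -> illegal
(7,7): no bracket -> illegal
W mobility = 6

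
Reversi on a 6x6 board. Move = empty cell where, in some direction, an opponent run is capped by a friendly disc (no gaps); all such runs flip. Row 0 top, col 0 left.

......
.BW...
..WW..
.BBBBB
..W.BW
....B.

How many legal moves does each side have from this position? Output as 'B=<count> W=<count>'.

Answer: B=8 W=9

Derivation:
-- B to move --
(0,1): flips 2 -> legal
(0,2): flips 2 -> legal
(0,3): no bracket -> illegal
(1,3): flips 3 -> legal
(1,4): flips 1 -> legal
(2,1): no bracket -> illegal
(2,4): no bracket -> illegal
(4,1): no bracket -> illegal
(4,3): no bracket -> illegal
(5,1): flips 1 -> legal
(5,2): flips 1 -> legal
(5,3): flips 1 -> legal
(5,5): flips 1 -> legal
B mobility = 8
-- W to move --
(0,0): flips 1 -> legal
(0,1): no bracket -> illegal
(0,2): no bracket -> illegal
(1,0): flips 1 -> legal
(2,0): flips 1 -> legal
(2,1): no bracket -> illegal
(2,4): flips 1 -> legal
(2,5): flips 1 -> legal
(3,0): no bracket -> illegal
(4,0): flips 1 -> legal
(4,1): flips 1 -> legal
(4,3): flips 2 -> legal
(5,3): no bracket -> illegal
(5,5): flips 2 -> legal
W mobility = 9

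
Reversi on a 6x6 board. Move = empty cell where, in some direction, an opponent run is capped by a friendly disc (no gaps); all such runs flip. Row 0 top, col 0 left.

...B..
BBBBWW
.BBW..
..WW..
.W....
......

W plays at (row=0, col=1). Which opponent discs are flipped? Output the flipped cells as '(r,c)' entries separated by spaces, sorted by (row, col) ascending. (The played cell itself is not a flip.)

Answer: (1,2)

Derivation:
Dir NW: edge -> no flip
Dir N: edge -> no flip
Dir NE: edge -> no flip
Dir W: first cell '.' (not opp) -> no flip
Dir E: first cell '.' (not opp) -> no flip
Dir SW: opp run (1,0), next=edge -> no flip
Dir S: opp run (1,1) (2,1), next='.' -> no flip
Dir SE: opp run (1,2) capped by W -> flip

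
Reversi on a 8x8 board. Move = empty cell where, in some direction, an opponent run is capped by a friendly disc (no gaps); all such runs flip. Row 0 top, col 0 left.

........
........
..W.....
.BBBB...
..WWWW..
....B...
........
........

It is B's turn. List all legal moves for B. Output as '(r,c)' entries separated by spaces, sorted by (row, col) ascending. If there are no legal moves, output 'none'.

Answer: (1,1) (1,2) (1,3) (3,6) (5,1) (5,2) (5,3) (5,5) (5,6)

Derivation:
(1,1): flips 1 -> legal
(1,2): flips 1 -> legal
(1,3): flips 1 -> legal
(2,1): no bracket -> illegal
(2,3): no bracket -> illegal
(3,5): no bracket -> illegal
(3,6): flips 1 -> legal
(4,1): no bracket -> illegal
(4,6): no bracket -> illegal
(5,1): flips 1 -> legal
(5,2): flips 2 -> legal
(5,3): flips 2 -> legal
(5,5): flips 1 -> legal
(5,6): flips 1 -> legal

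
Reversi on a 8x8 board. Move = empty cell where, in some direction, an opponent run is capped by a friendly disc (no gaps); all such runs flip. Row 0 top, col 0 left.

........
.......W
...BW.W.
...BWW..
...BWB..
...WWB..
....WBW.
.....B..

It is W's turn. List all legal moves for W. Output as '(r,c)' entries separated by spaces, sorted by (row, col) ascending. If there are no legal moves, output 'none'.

Answer: (1,2) (1,3) (2,2) (3,2) (3,6) (4,2) (4,6) (5,2) (5,6) (7,6)

Derivation:
(1,2): flips 1 -> legal
(1,3): flips 3 -> legal
(1,4): no bracket -> illegal
(2,2): flips 2 -> legal
(3,2): flips 2 -> legal
(3,6): flips 1 -> legal
(4,2): flips 2 -> legal
(4,6): flips 2 -> legal
(5,2): flips 1 -> legal
(5,6): flips 2 -> legal
(7,4): no bracket -> illegal
(7,6): flips 1 -> legal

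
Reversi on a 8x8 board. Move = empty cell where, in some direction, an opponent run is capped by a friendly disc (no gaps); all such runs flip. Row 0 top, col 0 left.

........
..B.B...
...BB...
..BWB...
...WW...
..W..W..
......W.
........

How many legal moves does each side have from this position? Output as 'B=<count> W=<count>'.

-- B to move --
(2,2): no bracket -> illegal
(3,5): no bracket -> illegal
(4,1): no bracket -> illegal
(4,2): flips 1 -> legal
(4,5): no bracket -> illegal
(4,6): no bracket -> illegal
(5,1): no bracket -> illegal
(5,3): flips 2 -> legal
(5,4): flips 2 -> legal
(5,6): no bracket -> illegal
(5,7): no bracket -> illegal
(6,1): flips 2 -> legal
(6,2): no bracket -> illegal
(6,3): no bracket -> illegal
(6,4): no bracket -> illegal
(6,5): no bracket -> illegal
(6,7): no bracket -> illegal
(7,5): no bracket -> illegal
(7,6): no bracket -> illegal
(7,7): no bracket -> illegal
B mobility = 4
-- W to move --
(0,1): no bracket -> illegal
(0,2): no bracket -> illegal
(0,3): no bracket -> illegal
(0,4): flips 3 -> legal
(0,5): no bracket -> illegal
(1,1): no bracket -> illegal
(1,3): flips 1 -> legal
(1,5): flips 1 -> legal
(2,1): flips 1 -> legal
(2,2): no bracket -> illegal
(2,5): flips 1 -> legal
(3,1): flips 1 -> legal
(3,5): flips 1 -> legal
(4,1): no bracket -> illegal
(4,2): no bracket -> illegal
(4,5): no bracket -> illegal
W mobility = 7

Answer: B=4 W=7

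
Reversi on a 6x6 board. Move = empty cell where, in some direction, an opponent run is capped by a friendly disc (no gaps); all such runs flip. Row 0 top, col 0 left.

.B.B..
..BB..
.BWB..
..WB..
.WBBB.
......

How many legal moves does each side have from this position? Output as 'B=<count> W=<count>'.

Answer: B=4 W=11

Derivation:
-- B to move --
(1,1): flips 1 -> legal
(3,0): no bracket -> illegal
(3,1): flips 2 -> legal
(4,0): flips 1 -> legal
(5,0): flips 2 -> legal
(5,1): no bracket -> illegal
(5,2): no bracket -> illegal
B mobility = 4
-- W to move --
(0,0): no bracket -> illegal
(0,2): flips 1 -> legal
(0,4): flips 1 -> legal
(1,0): flips 1 -> legal
(1,1): no bracket -> illegal
(1,4): flips 1 -> legal
(2,0): flips 1 -> legal
(2,4): flips 1 -> legal
(3,0): no bracket -> illegal
(3,1): no bracket -> illegal
(3,4): flips 1 -> legal
(3,5): no bracket -> illegal
(4,5): flips 3 -> legal
(5,1): no bracket -> illegal
(5,2): flips 1 -> legal
(5,3): no bracket -> illegal
(5,4): flips 1 -> legal
(5,5): flips 2 -> legal
W mobility = 11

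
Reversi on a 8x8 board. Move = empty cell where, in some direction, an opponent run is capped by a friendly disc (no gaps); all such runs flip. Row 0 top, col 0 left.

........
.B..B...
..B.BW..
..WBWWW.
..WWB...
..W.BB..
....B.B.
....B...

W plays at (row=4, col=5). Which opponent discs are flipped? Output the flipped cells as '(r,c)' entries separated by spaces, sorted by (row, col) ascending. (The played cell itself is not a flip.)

Dir NW: first cell 'W' (not opp) -> no flip
Dir N: first cell 'W' (not opp) -> no flip
Dir NE: first cell 'W' (not opp) -> no flip
Dir W: opp run (4,4) capped by W -> flip
Dir E: first cell '.' (not opp) -> no flip
Dir SW: opp run (5,4), next='.' -> no flip
Dir S: opp run (5,5), next='.' -> no flip
Dir SE: first cell '.' (not opp) -> no flip

Answer: (4,4)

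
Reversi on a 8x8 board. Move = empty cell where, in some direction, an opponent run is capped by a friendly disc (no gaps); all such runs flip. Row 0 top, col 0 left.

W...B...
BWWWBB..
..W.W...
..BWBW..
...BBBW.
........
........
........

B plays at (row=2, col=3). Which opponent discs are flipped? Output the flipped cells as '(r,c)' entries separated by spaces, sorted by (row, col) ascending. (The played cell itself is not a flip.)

Dir NW: opp run (1,2), next='.' -> no flip
Dir N: opp run (1,3), next='.' -> no flip
Dir NE: first cell 'B' (not opp) -> no flip
Dir W: opp run (2,2), next='.' -> no flip
Dir E: opp run (2,4), next='.' -> no flip
Dir SW: first cell 'B' (not opp) -> no flip
Dir S: opp run (3,3) capped by B -> flip
Dir SE: first cell 'B' (not opp) -> no flip

Answer: (3,3)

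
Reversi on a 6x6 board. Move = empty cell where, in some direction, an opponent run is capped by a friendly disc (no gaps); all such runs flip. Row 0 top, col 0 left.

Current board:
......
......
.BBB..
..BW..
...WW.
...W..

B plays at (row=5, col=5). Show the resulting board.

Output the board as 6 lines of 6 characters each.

Place B at (5,5); scan 8 dirs for brackets.
Dir NW: opp run (4,4) (3,3) capped by B -> flip
Dir N: first cell '.' (not opp) -> no flip
Dir NE: edge -> no flip
Dir W: first cell '.' (not opp) -> no flip
Dir E: edge -> no flip
Dir SW: edge -> no flip
Dir S: edge -> no flip
Dir SE: edge -> no flip
All flips: (3,3) (4,4)

Answer: ......
......
.BBB..
..BB..
...WB.
...W.B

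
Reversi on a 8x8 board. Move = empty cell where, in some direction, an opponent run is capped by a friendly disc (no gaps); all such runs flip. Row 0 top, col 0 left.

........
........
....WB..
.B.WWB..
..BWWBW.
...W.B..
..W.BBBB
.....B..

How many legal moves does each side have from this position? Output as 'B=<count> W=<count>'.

Answer: B=10 W=9

Derivation:
-- B to move --
(1,3): flips 1 -> legal
(1,4): no bracket -> illegal
(1,5): flips 2 -> legal
(2,2): flips 2 -> legal
(2,3): flips 2 -> legal
(3,2): flips 2 -> legal
(3,6): no bracket -> illegal
(3,7): flips 1 -> legal
(4,7): flips 1 -> legal
(5,1): no bracket -> illegal
(5,2): flips 2 -> legal
(5,4): no bracket -> illegal
(5,6): no bracket -> illegal
(5,7): flips 1 -> legal
(6,1): no bracket -> illegal
(6,3): no bracket -> illegal
(7,1): flips 3 -> legal
(7,2): no bracket -> illegal
(7,3): no bracket -> illegal
B mobility = 10
-- W to move --
(1,4): no bracket -> illegal
(1,5): no bracket -> illegal
(1,6): flips 1 -> legal
(2,0): flips 2 -> legal
(2,1): no bracket -> illegal
(2,2): no bracket -> illegal
(2,6): flips 2 -> legal
(3,0): no bracket -> illegal
(3,2): no bracket -> illegal
(3,6): flips 1 -> legal
(4,0): no bracket -> illegal
(4,1): flips 1 -> legal
(5,1): flips 1 -> legal
(5,2): no bracket -> illegal
(5,4): no bracket -> illegal
(5,6): flips 1 -> legal
(5,7): no bracket -> illegal
(6,3): no bracket -> illegal
(7,3): flips 2 -> legal
(7,4): no bracket -> illegal
(7,6): no bracket -> illegal
(7,7): flips 2 -> legal
W mobility = 9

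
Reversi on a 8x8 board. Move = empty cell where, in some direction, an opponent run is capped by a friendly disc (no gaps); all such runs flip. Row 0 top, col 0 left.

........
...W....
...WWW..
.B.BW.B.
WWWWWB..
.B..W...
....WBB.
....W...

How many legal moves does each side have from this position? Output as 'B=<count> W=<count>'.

Answer: B=9 W=13

Derivation:
-- B to move --
(0,2): no bracket -> illegal
(0,3): flips 2 -> legal
(0,4): no bracket -> illegal
(1,2): flips 2 -> legal
(1,4): flips 1 -> legal
(1,5): flips 1 -> legal
(1,6): no bracket -> illegal
(2,2): no bracket -> illegal
(2,6): no bracket -> illegal
(3,0): no bracket -> illegal
(3,2): flips 2 -> legal
(3,5): flips 1 -> legal
(5,0): no bracket -> illegal
(5,2): no bracket -> illegal
(5,3): flips 2 -> legal
(5,5): flips 1 -> legal
(6,3): flips 2 -> legal
(7,3): no bracket -> illegal
(7,5): no bracket -> illegal
B mobility = 9
-- W to move --
(2,0): flips 1 -> legal
(2,1): flips 1 -> legal
(2,2): flips 2 -> legal
(2,6): no bracket -> illegal
(2,7): flips 2 -> legal
(3,0): no bracket -> illegal
(3,2): flips 1 -> legal
(3,5): no bracket -> illegal
(3,7): no bracket -> illegal
(4,6): flips 1 -> legal
(4,7): flips 1 -> legal
(5,0): no bracket -> illegal
(5,2): no bracket -> illegal
(5,5): no bracket -> illegal
(5,6): flips 2 -> legal
(5,7): no bracket -> illegal
(6,0): flips 1 -> legal
(6,1): flips 1 -> legal
(6,2): flips 1 -> legal
(6,7): flips 2 -> legal
(7,5): no bracket -> illegal
(7,6): flips 1 -> legal
(7,7): no bracket -> illegal
W mobility = 13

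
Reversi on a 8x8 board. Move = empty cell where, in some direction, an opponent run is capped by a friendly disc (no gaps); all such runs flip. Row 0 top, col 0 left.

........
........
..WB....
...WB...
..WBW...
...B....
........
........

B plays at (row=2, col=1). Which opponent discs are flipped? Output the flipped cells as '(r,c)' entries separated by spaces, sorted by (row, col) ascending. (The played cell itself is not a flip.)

Answer: (2,2)

Derivation:
Dir NW: first cell '.' (not opp) -> no flip
Dir N: first cell '.' (not opp) -> no flip
Dir NE: first cell '.' (not opp) -> no flip
Dir W: first cell '.' (not opp) -> no flip
Dir E: opp run (2,2) capped by B -> flip
Dir SW: first cell '.' (not opp) -> no flip
Dir S: first cell '.' (not opp) -> no flip
Dir SE: first cell '.' (not opp) -> no flip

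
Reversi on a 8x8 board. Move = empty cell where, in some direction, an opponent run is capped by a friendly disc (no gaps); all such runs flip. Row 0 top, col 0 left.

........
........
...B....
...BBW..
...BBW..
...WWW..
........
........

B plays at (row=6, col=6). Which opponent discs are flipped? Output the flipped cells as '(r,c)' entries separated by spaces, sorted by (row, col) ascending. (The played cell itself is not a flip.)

Answer: (5,5)

Derivation:
Dir NW: opp run (5,5) capped by B -> flip
Dir N: first cell '.' (not opp) -> no flip
Dir NE: first cell '.' (not opp) -> no flip
Dir W: first cell '.' (not opp) -> no flip
Dir E: first cell '.' (not opp) -> no flip
Dir SW: first cell '.' (not opp) -> no flip
Dir S: first cell '.' (not opp) -> no flip
Dir SE: first cell '.' (not opp) -> no flip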